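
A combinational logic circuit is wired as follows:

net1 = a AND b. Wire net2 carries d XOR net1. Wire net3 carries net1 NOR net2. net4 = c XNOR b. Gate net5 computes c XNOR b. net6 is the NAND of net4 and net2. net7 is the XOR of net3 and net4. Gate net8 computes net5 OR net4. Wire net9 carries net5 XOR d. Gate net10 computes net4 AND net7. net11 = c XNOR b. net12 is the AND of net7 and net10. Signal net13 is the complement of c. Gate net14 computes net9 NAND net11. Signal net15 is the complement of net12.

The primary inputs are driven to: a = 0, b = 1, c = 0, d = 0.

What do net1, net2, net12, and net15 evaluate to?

net1 = 0, net2 = 0, net12 = 0, net15 = 1

net1 = a AND b = 0 AND 1 = 0
net2 = d XOR net1 = 0 XOR 0 = 0
net3 = net1 NOR net2 = 0 NOR 0 = 1
net4 = c XNOR b = 0 XNOR 1 = 0
net7 = net3 XOR net4 = 1 XOR 0 = 1
net10 = net4 AND net7 = 0 AND 1 = 0
net12 = net7 AND net10 = 1 AND 0 = 0
net15 = NOT net12 = NOT 0 = 1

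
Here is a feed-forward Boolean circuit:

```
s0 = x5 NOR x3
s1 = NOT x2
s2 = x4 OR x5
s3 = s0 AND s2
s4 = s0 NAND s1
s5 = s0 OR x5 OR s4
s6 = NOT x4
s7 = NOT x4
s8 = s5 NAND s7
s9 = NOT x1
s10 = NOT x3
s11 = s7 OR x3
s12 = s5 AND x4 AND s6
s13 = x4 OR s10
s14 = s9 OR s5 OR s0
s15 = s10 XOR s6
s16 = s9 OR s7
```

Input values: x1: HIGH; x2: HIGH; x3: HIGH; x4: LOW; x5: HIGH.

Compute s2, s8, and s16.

s0 = x5 NOR x3 = HIGH NOR HIGH = LOW
s1 = NOT x2 = NOT HIGH = LOW
s2 = x4 OR x5 = LOW OR HIGH = HIGH
s4 = s0 NAND s1 = LOW NAND LOW = HIGH
s5 = s0 OR x5 OR s4 = LOW OR HIGH OR HIGH = HIGH
s7 = NOT x4 = NOT LOW = HIGH
s8 = s5 NAND s7 = HIGH NAND HIGH = LOW
s9 = NOT x1 = NOT HIGH = LOW
s16 = s9 OR s7 = LOW OR HIGH = HIGH

s2 = HIGH, s8 = LOW, s16 = HIGH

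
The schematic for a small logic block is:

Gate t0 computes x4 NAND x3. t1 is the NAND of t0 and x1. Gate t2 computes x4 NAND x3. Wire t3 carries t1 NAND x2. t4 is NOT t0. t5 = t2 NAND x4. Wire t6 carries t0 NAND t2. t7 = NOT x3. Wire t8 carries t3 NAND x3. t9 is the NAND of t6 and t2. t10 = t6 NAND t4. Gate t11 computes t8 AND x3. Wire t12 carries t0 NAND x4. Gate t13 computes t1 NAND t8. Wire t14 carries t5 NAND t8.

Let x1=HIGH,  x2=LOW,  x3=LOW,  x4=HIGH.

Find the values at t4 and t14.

t0 = x4 NAND x3 = HIGH NAND LOW = HIGH
t1 = t0 NAND x1 = HIGH NAND HIGH = LOW
t2 = x4 NAND x3 = HIGH NAND LOW = HIGH
t3 = t1 NAND x2 = LOW NAND LOW = HIGH
t4 = NOT t0 = NOT HIGH = LOW
t5 = t2 NAND x4 = HIGH NAND HIGH = LOW
t8 = t3 NAND x3 = HIGH NAND LOW = HIGH
t14 = t5 NAND t8 = LOW NAND HIGH = HIGH

t4 = LOW, t14 = HIGH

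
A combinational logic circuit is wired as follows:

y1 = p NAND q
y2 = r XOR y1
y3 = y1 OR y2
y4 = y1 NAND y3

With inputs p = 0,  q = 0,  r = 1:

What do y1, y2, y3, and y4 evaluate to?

y1 = 1, y2 = 0, y3 = 1, y4 = 0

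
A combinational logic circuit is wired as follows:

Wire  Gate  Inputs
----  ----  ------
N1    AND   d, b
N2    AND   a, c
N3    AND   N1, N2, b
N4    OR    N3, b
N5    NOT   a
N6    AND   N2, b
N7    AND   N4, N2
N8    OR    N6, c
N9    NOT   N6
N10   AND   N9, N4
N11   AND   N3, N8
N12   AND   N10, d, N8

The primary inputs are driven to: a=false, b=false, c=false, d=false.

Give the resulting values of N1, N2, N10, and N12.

N1 = d AND b = false AND false = false
N2 = a AND c = false AND false = false
N3 = N1 AND N2 AND b = false AND false AND false = false
N4 = N3 OR b = false OR false = false
N6 = N2 AND b = false AND false = false
N8 = N6 OR c = false OR false = false
N9 = NOT N6 = NOT false = true
N10 = N9 AND N4 = true AND false = false
N12 = N10 AND d AND N8 = false AND false AND false = false

N1 = false  N2 = false  N10 = false  N12 = false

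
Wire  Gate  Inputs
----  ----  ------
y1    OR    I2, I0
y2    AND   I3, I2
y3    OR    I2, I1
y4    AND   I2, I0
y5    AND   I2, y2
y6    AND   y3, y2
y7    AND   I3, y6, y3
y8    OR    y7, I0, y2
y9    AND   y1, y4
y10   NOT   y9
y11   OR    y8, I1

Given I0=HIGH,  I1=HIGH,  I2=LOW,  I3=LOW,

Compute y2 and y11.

y2 = LOW, y11 = HIGH

y2 = I3 AND I2 = LOW AND LOW = LOW
y3 = I2 OR I1 = LOW OR HIGH = HIGH
y6 = y3 AND y2 = HIGH AND LOW = LOW
y7 = I3 AND y6 AND y3 = LOW AND LOW AND HIGH = LOW
y8 = y7 OR I0 OR y2 = LOW OR HIGH OR LOW = HIGH
y11 = y8 OR I1 = HIGH OR HIGH = HIGH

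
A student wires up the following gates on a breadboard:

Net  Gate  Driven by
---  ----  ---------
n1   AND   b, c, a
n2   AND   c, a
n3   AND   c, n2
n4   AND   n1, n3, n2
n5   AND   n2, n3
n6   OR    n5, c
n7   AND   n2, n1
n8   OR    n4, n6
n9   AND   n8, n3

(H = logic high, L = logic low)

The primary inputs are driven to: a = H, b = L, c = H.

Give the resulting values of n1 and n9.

n1 = L, n9 = H

n1 = b AND c AND a = L AND H AND H = L
n2 = c AND a = H AND H = H
n3 = c AND n2 = H AND H = H
n4 = n1 AND n3 AND n2 = L AND H AND H = L
n5 = n2 AND n3 = H AND H = H
n6 = n5 OR c = H OR H = H
n8 = n4 OR n6 = L OR H = H
n9 = n8 AND n3 = H AND H = H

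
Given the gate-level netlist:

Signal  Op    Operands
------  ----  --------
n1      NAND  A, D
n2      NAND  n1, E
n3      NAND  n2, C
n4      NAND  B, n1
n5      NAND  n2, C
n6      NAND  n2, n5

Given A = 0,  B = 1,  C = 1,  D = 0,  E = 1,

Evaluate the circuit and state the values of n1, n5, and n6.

n1 = A NAND D = 0 NAND 0 = 1
n2 = n1 NAND E = 1 NAND 1 = 0
n5 = n2 NAND C = 0 NAND 1 = 1
n6 = n2 NAND n5 = 0 NAND 1 = 1

n1 = 1  n5 = 1  n6 = 1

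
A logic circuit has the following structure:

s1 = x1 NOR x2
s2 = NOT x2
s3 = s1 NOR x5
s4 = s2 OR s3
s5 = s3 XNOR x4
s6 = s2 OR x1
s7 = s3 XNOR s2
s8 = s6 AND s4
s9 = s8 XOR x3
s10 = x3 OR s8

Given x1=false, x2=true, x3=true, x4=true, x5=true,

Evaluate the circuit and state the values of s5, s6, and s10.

s5 = false, s6 = false, s10 = true

s1 = x1 NOR x2 = false NOR true = false
s2 = NOT x2 = NOT true = false
s3 = s1 NOR x5 = false NOR true = false
s4 = s2 OR s3 = false OR false = false
s5 = s3 XNOR x4 = false XNOR true = false
s6 = s2 OR x1 = false OR false = false
s8 = s6 AND s4 = false AND false = false
s10 = x3 OR s8 = true OR false = true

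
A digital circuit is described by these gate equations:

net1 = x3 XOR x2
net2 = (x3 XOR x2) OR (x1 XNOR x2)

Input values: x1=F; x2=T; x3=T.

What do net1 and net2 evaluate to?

net1 = T XOR T = F
net2 = (T XOR T) OR (F XNOR T) = F

net1 = F, net2 = F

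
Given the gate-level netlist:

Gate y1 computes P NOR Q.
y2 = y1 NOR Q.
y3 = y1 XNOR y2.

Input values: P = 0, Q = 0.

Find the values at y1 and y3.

y1 = P NOR Q = 0 NOR 0 = 1
y2 = y1 NOR Q = 1 NOR 0 = 0
y3 = y1 XNOR y2 = 1 XNOR 0 = 0

y1 = 1, y3 = 0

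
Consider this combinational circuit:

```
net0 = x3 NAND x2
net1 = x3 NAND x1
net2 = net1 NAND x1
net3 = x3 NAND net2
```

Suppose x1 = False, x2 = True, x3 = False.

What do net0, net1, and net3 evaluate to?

net0 = x3 NAND x2 = False NAND True = True
net1 = x3 NAND x1 = False NAND False = True
net2 = net1 NAND x1 = True NAND False = True
net3 = x3 NAND net2 = False NAND True = True

net0 = True, net1 = True, net3 = True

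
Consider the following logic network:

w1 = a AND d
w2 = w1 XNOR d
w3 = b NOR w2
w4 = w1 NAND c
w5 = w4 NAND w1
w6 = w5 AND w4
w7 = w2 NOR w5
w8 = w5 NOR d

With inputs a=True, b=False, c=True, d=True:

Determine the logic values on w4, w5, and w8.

w1 = a AND d = True AND True = True
w4 = w1 NAND c = True NAND True = False
w5 = w4 NAND w1 = False NAND True = True
w8 = w5 NOR d = True NOR True = False

w4 = False, w5 = True, w8 = False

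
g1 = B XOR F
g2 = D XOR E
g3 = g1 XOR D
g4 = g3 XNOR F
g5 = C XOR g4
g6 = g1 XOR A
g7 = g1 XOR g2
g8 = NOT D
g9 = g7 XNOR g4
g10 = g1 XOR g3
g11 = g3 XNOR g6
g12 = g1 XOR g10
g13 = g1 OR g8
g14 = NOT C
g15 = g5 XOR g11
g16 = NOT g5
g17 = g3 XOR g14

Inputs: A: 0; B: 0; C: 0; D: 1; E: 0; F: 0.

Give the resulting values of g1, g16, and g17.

g1 = B XOR F = 0 XOR 0 = 0
g3 = g1 XOR D = 0 XOR 1 = 1
g4 = g3 XNOR F = 1 XNOR 0 = 0
g5 = C XOR g4 = 0 XOR 0 = 0
g14 = NOT C = NOT 0 = 1
g16 = NOT g5 = NOT 0 = 1
g17 = g3 XOR g14 = 1 XOR 1 = 0

g1 = 0, g16 = 1, g17 = 0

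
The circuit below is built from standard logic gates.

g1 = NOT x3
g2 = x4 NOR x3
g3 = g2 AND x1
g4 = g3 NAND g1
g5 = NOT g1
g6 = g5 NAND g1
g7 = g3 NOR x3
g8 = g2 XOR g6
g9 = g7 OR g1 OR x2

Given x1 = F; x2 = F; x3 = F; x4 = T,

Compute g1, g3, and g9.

g1 = T, g3 = F, g9 = T

g1 = NOT x3 = NOT F = T
g2 = x4 NOR x3 = T NOR F = F
g3 = g2 AND x1 = F AND F = F
g7 = g3 NOR x3 = F NOR F = T
g9 = g7 OR g1 OR x2 = T OR T OR F = T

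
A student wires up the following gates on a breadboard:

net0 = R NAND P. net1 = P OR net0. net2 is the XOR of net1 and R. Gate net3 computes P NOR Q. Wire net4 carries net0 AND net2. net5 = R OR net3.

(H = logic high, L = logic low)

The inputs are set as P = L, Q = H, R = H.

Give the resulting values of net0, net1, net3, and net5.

net0 = H, net1 = H, net3 = L, net5 = H

net0 = R NAND P = H NAND L = H
net1 = P OR net0 = L OR H = H
net3 = P NOR Q = L NOR H = L
net5 = R OR net3 = H OR L = H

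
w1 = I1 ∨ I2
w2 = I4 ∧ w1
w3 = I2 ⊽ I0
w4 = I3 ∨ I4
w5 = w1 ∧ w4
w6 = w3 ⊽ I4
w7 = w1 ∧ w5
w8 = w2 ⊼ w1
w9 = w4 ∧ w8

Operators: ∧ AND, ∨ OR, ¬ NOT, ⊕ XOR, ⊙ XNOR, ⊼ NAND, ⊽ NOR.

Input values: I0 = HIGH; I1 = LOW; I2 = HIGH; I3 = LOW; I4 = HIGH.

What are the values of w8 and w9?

w8 = LOW; w9 = LOW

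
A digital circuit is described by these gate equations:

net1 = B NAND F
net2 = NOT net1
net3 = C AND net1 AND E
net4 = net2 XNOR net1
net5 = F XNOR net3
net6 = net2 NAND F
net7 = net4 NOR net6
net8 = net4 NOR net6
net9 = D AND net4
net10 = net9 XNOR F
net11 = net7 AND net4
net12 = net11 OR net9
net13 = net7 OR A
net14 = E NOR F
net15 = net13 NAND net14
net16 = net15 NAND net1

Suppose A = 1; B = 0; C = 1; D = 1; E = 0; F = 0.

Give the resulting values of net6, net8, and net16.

net1 = B NAND F = 0 NAND 0 = 1
net2 = NOT net1 = NOT 1 = 0
net4 = net2 XNOR net1 = 0 XNOR 1 = 0
net6 = net2 NAND F = 0 NAND 0 = 1
net7 = net4 NOR net6 = 0 NOR 1 = 0
net8 = net4 NOR net6 = 0 NOR 1 = 0
net13 = net7 OR A = 0 OR 1 = 1
net14 = E NOR F = 0 NOR 0 = 1
net15 = net13 NAND net14 = 1 NAND 1 = 0
net16 = net15 NAND net1 = 0 NAND 1 = 1

net6 = 1, net8 = 0, net16 = 1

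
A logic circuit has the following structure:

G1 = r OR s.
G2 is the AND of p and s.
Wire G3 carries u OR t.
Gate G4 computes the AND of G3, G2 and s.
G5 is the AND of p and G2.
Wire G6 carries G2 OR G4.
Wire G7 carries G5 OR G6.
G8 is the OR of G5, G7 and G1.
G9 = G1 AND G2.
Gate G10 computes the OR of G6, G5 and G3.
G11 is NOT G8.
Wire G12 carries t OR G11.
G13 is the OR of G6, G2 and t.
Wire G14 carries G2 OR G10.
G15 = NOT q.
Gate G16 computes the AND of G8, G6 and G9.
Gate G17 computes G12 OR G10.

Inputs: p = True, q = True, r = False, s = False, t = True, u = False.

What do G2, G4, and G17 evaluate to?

G2 = False, G4 = False, G17 = True

G1 = r OR s = False OR False = False
G2 = p AND s = True AND False = False
G3 = u OR t = False OR True = True
G4 = G3 AND G2 AND s = True AND False AND False = False
G5 = p AND G2 = True AND False = False
G6 = G2 OR G4 = False OR False = False
G7 = G5 OR G6 = False OR False = False
G8 = G5 OR G7 OR G1 = False OR False OR False = False
G10 = G6 OR G5 OR G3 = False OR False OR True = True
G11 = NOT G8 = NOT False = True
G12 = t OR G11 = True OR True = True
G17 = G12 OR G10 = True OR True = True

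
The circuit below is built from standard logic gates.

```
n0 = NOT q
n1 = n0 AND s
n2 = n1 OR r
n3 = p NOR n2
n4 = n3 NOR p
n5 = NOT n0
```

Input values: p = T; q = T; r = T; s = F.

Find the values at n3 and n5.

n3 = F, n5 = T

n0 = NOT q = NOT T = F
n1 = n0 AND s = F AND F = F
n2 = n1 OR r = F OR T = T
n3 = p NOR n2 = T NOR T = F
n5 = NOT n0 = NOT F = T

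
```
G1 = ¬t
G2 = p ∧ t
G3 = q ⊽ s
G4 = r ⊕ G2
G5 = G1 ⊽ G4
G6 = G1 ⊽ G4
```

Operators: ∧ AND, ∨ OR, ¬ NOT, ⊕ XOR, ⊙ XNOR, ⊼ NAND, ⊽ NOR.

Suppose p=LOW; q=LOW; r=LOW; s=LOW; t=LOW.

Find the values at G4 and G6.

G1 = NOT t = NOT LOW = HIGH
G2 = p AND t = LOW AND LOW = LOW
G4 = r XOR G2 = LOW XOR LOW = LOW
G6 = G1 NOR G4 = HIGH NOR LOW = LOW

G4 = LOW; G6 = LOW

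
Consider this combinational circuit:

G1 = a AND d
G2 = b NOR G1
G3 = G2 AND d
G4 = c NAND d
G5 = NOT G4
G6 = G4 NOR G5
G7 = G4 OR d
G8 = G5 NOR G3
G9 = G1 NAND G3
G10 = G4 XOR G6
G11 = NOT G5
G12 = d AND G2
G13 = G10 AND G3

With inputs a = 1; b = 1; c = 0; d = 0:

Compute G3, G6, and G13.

G3 = 0  G6 = 0  G13 = 0

G1 = a AND d = 1 AND 0 = 0
G2 = b NOR G1 = 1 NOR 0 = 0
G3 = G2 AND d = 0 AND 0 = 0
G4 = c NAND d = 0 NAND 0 = 1
G5 = NOT G4 = NOT 1 = 0
G6 = G4 NOR G5 = 1 NOR 0 = 0
G10 = G4 XOR G6 = 1 XOR 0 = 1
G13 = G10 AND G3 = 1 AND 0 = 0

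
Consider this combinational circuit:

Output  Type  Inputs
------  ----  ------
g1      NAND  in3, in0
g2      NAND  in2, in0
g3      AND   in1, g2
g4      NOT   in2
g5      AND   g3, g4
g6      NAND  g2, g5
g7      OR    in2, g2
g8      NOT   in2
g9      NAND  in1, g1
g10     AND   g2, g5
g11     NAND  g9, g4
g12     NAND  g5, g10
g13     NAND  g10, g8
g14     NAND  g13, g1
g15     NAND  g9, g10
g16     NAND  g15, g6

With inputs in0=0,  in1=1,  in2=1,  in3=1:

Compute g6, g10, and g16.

g6 = 1, g10 = 0, g16 = 0

g1 = in3 NAND in0 = 1 NAND 0 = 1
g2 = in2 NAND in0 = 1 NAND 0 = 1
g3 = in1 AND g2 = 1 AND 1 = 1
g4 = NOT in2 = NOT 1 = 0
g5 = g3 AND g4 = 1 AND 0 = 0
g6 = g2 NAND g5 = 1 NAND 0 = 1
g9 = in1 NAND g1 = 1 NAND 1 = 0
g10 = g2 AND g5 = 1 AND 0 = 0
g15 = g9 NAND g10 = 0 NAND 0 = 1
g16 = g15 NAND g6 = 1 NAND 1 = 0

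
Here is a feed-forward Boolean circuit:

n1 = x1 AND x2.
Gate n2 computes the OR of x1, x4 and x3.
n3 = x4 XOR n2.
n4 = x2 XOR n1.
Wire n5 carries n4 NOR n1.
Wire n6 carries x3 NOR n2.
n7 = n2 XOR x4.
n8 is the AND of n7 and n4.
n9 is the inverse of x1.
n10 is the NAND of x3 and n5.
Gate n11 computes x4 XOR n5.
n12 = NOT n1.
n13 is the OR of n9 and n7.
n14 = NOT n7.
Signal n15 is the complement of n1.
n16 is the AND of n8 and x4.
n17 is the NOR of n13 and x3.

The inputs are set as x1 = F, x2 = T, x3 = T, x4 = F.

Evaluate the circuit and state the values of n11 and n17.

n11 = F; n17 = F

n1 = x1 AND x2 = F AND T = F
n2 = x1 OR x4 OR x3 = F OR F OR T = T
n4 = x2 XOR n1 = T XOR F = T
n5 = n4 NOR n1 = T NOR F = F
n7 = n2 XOR x4 = T XOR F = T
n9 = NOT x1 = NOT F = T
n11 = x4 XOR n5 = F XOR F = F
n13 = n9 OR n7 = T OR T = T
n17 = n13 NOR x3 = T NOR T = F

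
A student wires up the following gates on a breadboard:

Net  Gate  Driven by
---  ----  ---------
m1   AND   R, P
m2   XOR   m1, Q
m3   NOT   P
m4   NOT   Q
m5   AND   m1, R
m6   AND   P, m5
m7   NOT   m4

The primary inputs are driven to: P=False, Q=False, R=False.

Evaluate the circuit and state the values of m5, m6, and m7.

m5 = False; m6 = False; m7 = False

m1 = R AND P = False AND False = False
m4 = NOT Q = NOT False = True
m5 = m1 AND R = False AND False = False
m6 = P AND m5 = False AND False = False
m7 = NOT m4 = NOT True = False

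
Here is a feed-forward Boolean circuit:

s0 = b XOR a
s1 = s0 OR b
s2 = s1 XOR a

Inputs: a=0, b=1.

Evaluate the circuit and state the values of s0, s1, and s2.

s0 = 1; s1 = 1; s2 = 1

s0 = b XOR a = 1 XOR 0 = 1
s1 = s0 OR b = 1 OR 1 = 1
s2 = s1 XOR a = 1 XOR 0 = 1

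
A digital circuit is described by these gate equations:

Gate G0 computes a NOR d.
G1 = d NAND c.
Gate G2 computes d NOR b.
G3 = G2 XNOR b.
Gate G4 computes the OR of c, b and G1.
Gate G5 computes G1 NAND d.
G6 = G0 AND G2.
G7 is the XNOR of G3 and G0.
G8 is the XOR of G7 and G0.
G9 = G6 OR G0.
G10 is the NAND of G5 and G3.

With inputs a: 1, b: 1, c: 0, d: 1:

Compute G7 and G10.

G7 = 1; G10 = 1

G0 = a NOR d = 1 NOR 1 = 0
G1 = d NAND c = 1 NAND 0 = 1
G2 = d NOR b = 1 NOR 1 = 0
G3 = G2 XNOR b = 0 XNOR 1 = 0
G5 = G1 NAND d = 1 NAND 1 = 0
G7 = G3 XNOR G0 = 0 XNOR 0 = 1
G10 = G5 NAND G3 = 0 NAND 0 = 1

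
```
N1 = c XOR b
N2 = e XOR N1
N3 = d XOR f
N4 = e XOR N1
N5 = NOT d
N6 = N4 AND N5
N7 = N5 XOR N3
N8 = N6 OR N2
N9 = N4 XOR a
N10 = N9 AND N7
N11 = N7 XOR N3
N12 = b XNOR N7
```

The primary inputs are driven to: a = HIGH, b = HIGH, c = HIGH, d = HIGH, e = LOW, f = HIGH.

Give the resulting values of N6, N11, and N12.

N1 = c XOR b = HIGH XOR HIGH = LOW
N3 = d XOR f = HIGH XOR HIGH = LOW
N4 = e XOR N1 = LOW XOR LOW = LOW
N5 = NOT d = NOT HIGH = LOW
N6 = N4 AND N5 = LOW AND LOW = LOW
N7 = N5 XOR N3 = LOW XOR LOW = LOW
N11 = N7 XOR N3 = LOW XOR LOW = LOW
N12 = b XNOR N7 = HIGH XNOR LOW = LOW

N6 = LOW  N11 = LOW  N12 = LOW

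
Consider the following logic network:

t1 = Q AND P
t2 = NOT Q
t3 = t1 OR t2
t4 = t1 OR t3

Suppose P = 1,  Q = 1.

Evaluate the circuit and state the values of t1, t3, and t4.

t1 = Q AND P = 1 AND 1 = 1
t2 = NOT Q = NOT 1 = 0
t3 = t1 OR t2 = 1 OR 0 = 1
t4 = t1 OR t3 = 1 OR 1 = 1

t1 = 1, t3 = 1, t4 = 1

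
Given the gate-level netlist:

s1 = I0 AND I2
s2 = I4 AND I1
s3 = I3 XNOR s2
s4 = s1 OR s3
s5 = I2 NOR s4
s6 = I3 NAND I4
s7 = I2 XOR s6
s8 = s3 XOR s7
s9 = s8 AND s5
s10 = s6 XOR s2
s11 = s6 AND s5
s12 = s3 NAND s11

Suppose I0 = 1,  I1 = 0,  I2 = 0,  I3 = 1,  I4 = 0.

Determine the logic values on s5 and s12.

s5 = 1  s12 = 1

s1 = I0 AND I2 = 1 AND 0 = 0
s2 = I4 AND I1 = 0 AND 0 = 0
s3 = I3 XNOR s2 = 1 XNOR 0 = 0
s4 = s1 OR s3 = 0 OR 0 = 0
s5 = I2 NOR s4 = 0 NOR 0 = 1
s6 = I3 NAND I4 = 1 NAND 0 = 1
s11 = s6 AND s5 = 1 AND 1 = 1
s12 = s3 NAND s11 = 0 NAND 1 = 1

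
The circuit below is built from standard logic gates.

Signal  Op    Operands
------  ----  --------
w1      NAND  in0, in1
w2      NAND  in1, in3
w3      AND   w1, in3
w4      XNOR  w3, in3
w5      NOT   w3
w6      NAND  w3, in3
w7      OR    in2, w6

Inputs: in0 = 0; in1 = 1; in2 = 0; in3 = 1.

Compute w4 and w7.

w4 = 1, w7 = 0

w1 = in0 NAND in1 = 0 NAND 1 = 1
w3 = w1 AND in3 = 1 AND 1 = 1
w4 = w3 XNOR in3 = 1 XNOR 1 = 1
w6 = w3 NAND in3 = 1 NAND 1 = 0
w7 = in2 OR w6 = 0 OR 0 = 0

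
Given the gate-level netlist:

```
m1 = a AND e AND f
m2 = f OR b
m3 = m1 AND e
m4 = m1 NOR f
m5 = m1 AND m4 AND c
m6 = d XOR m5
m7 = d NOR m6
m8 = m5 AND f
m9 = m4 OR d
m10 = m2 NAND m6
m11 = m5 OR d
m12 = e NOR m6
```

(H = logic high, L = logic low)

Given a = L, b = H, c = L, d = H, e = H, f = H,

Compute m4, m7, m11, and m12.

m1 = a AND e AND f = L AND H AND H = L
m4 = m1 NOR f = L NOR H = L
m5 = m1 AND m4 AND c = L AND L AND L = L
m6 = d XOR m5 = H XOR L = H
m7 = d NOR m6 = H NOR H = L
m11 = m5 OR d = L OR H = H
m12 = e NOR m6 = H NOR H = L

m4 = L; m7 = L; m11 = H; m12 = L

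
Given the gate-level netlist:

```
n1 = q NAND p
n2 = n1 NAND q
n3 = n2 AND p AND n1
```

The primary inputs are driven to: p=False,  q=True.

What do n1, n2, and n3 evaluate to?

n1 = True; n2 = False; n3 = False

n1 = q NAND p = True NAND False = True
n2 = n1 NAND q = True NAND True = False
n3 = n2 AND p AND n1 = False AND False AND True = False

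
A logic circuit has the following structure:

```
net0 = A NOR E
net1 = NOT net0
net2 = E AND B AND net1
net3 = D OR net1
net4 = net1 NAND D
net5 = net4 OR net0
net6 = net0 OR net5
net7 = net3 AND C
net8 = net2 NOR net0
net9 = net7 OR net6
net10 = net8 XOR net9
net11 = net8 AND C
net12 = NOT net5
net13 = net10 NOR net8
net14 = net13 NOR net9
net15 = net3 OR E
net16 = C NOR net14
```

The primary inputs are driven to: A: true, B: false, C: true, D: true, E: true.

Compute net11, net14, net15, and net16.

net11 = true, net14 = false, net15 = true, net16 = false

net0 = A NOR E = true NOR true = false
net1 = NOT net0 = NOT false = true
net2 = E AND B AND net1 = true AND false AND true = false
net3 = D OR net1 = true OR true = true
net4 = net1 NAND D = true NAND true = false
net5 = net4 OR net0 = false OR false = false
net6 = net0 OR net5 = false OR false = false
net7 = net3 AND C = true AND true = true
net8 = net2 NOR net0 = false NOR false = true
net9 = net7 OR net6 = true OR false = true
net10 = net8 XOR net9 = true XOR true = false
net11 = net8 AND C = true AND true = true
net13 = net10 NOR net8 = false NOR true = false
net14 = net13 NOR net9 = false NOR true = false
net15 = net3 OR E = true OR true = true
net16 = C NOR net14 = true NOR false = false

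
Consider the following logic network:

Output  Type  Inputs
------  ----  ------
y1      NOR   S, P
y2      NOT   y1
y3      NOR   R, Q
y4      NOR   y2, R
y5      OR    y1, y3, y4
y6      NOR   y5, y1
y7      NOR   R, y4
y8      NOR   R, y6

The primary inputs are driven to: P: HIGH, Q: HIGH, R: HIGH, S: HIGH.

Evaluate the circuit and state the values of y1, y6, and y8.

y1 = LOW, y6 = HIGH, y8 = LOW

y1 = S NOR P = HIGH NOR HIGH = LOW
y2 = NOT y1 = NOT LOW = HIGH
y3 = R NOR Q = HIGH NOR HIGH = LOW
y4 = y2 NOR R = HIGH NOR HIGH = LOW
y5 = y1 OR y3 OR y4 = LOW OR LOW OR LOW = LOW
y6 = y5 NOR y1 = LOW NOR LOW = HIGH
y8 = R NOR y6 = HIGH NOR HIGH = LOW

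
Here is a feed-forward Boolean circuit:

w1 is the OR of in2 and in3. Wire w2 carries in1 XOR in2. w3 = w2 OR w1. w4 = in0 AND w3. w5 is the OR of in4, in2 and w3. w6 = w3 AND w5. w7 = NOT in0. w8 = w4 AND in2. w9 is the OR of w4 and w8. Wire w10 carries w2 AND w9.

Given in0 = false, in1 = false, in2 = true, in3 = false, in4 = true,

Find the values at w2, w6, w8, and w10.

w1 = in2 OR in3 = true OR false = true
w2 = in1 XOR in2 = false XOR true = true
w3 = w2 OR w1 = true OR true = true
w4 = in0 AND w3 = false AND true = false
w5 = in4 OR in2 OR w3 = true OR true OR true = true
w6 = w3 AND w5 = true AND true = true
w8 = w4 AND in2 = false AND true = false
w9 = w4 OR w8 = false OR false = false
w10 = w2 AND w9 = true AND false = false

w2 = true, w6 = true, w8 = false, w10 = false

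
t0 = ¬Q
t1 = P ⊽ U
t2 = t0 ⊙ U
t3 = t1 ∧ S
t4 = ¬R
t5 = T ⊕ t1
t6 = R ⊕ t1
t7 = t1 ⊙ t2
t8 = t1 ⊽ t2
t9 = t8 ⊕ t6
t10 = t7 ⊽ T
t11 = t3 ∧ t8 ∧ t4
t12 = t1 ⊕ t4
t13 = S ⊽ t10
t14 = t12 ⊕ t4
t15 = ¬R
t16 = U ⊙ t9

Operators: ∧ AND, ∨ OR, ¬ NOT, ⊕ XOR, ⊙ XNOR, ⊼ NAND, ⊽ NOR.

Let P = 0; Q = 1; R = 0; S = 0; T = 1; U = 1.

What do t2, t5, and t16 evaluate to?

t2 = 0; t5 = 1; t16 = 1

t0 = NOT Q = NOT 1 = 0
t1 = P NOR U = 0 NOR 1 = 0
t2 = t0 XNOR U = 0 XNOR 1 = 0
t5 = T XOR t1 = 1 XOR 0 = 1
t6 = R XOR t1 = 0 XOR 0 = 0
t8 = t1 NOR t2 = 0 NOR 0 = 1
t9 = t8 XOR t6 = 1 XOR 0 = 1
t16 = U XNOR t9 = 1 XNOR 1 = 1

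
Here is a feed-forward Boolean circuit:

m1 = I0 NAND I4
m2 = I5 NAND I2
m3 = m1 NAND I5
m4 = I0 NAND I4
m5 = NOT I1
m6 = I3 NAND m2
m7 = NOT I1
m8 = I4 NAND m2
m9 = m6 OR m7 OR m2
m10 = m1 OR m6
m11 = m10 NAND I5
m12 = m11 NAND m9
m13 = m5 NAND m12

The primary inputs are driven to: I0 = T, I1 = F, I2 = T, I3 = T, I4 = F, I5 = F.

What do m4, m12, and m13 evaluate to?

m4 = T; m12 = F; m13 = T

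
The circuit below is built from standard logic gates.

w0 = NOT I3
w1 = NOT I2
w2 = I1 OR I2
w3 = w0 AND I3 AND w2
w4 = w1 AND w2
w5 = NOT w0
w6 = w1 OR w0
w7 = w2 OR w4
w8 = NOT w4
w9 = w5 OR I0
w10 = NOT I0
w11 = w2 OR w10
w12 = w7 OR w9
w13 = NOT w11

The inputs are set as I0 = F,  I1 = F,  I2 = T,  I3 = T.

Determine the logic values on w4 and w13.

w1 = NOT I2 = NOT T = F
w2 = I1 OR I2 = F OR T = T
w4 = w1 AND w2 = F AND T = F
w10 = NOT I0 = NOT F = T
w11 = w2 OR w10 = T OR T = T
w13 = NOT w11 = NOT T = F

w4 = F, w13 = F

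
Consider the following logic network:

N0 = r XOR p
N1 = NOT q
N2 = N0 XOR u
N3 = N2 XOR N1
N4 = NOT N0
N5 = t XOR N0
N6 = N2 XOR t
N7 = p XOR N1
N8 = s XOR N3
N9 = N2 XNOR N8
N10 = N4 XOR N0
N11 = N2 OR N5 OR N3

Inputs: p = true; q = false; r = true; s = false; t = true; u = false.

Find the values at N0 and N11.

N0 = r XOR p = true XOR true = false
N1 = NOT q = NOT false = true
N2 = N0 XOR u = false XOR false = false
N3 = N2 XOR N1 = false XOR true = true
N5 = t XOR N0 = true XOR false = true
N11 = N2 OR N5 OR N3 = false OR true OR true = true

N0 = false, N11 = true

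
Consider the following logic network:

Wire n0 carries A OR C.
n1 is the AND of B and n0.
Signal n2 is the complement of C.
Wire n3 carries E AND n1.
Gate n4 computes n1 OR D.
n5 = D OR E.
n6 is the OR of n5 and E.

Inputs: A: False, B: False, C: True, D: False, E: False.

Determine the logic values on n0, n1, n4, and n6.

n0 = True, n1 = False, n4 = False, n6 = False

n0 = A OR C = False OR True = True
n1 = B AND n0 = False AND True = False
n4 = n1 OR D = False OR False = False
n5 = D OR E = False OR False = False
n6 = n5 OR E = False OR False = False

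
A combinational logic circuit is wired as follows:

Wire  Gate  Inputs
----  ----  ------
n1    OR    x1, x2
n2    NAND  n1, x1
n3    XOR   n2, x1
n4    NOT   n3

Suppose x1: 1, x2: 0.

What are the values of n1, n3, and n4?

n1 = x1 OR x2 = 1 OR 0 = 1
n2 = n1 NAND x1 = 1 NAND 1 = 0
n3 = n2 XOR x1 = 0 XOR 1 = 1
n4 = NOT n3 = NOT 1 = 0

n1 = 1, n3 = 1, n4 = 0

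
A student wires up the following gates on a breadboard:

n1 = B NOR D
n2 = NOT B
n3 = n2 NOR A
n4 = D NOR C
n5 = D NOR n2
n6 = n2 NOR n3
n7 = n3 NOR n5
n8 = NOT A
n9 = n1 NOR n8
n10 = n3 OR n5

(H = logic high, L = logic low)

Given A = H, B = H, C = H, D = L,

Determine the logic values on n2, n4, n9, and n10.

n1 = B NOR D = H NOR L = L
n2 = NOT B = NOT H = L
n3 = n2 NOR A = L NOR H = L
n4 = D NOR C = L NOR H = L
n5 = D NOR n2 = L NOR L = H
n8 = NOT A = NOT H = L
n9 = n1 NOR n8 = L NOR L = H
n10 = n3 OR n5 = L OR H = H

n2 = L, n4 = L, n9 = H, n10 = H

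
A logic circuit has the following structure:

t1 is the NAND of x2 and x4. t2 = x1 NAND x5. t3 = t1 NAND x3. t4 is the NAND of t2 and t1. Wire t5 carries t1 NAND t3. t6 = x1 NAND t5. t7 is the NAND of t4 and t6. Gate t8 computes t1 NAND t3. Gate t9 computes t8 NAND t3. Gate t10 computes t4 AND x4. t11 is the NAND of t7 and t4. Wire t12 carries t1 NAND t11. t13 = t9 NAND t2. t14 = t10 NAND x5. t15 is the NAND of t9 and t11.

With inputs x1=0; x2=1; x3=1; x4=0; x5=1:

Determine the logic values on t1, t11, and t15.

t1 = 1, t11 = 1, t15 = 0

t1 = x2 NAND x4 = 1 NAND 0 = 1
t2 = x1 NAND x5 = 0 NAND 1 = 1
t3 = t1 NAND x3 = 1 NAND 1 = 0
t4 = t2 NAND t1 = 1 NAND 1 = 0
t5 = t1 NAND t3 = 1 NAND 0 = 1
t6 = x1 NAND t5 = 0 NAND 1 = 1
t7 = t4 NAND t6 = 0 NAND 1 = 1
t8 = t1 NAND t3 = 1 NAND 0 = 1
t9 = t8 NAND t3 = 1 NAND 0 = 1
t11 = t7 NAND t4 = 1 NAND 0 = 1
t15 = t9 NAND t11 = 1 NAND 1 = 0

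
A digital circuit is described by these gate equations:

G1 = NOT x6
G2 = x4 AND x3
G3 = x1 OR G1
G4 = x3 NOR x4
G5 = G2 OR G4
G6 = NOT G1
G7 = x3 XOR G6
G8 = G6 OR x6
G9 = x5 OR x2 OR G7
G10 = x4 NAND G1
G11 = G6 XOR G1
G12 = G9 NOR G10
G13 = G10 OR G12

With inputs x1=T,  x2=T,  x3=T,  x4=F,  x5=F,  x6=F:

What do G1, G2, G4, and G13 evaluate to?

G1 = NOT x6 = NOT F = T
G2 = x4 AND x3 = F AND T = F
G4 = x3 NOR x4 = T NOR F = F
G6 = NOT G1 = NOT T = F
G7 = x3 XOR G6 = T XOR F = T
G9 = x5 OR x2 OR G7 = F OR T OR T = T
G10 = x4 NAND G1 = F NAND T = T
G12 = G9 NOR G10 = T NOR T = F
G13 = G10 OR G12 = T OR F = T

G1 = T; G2 = F; G4 = F; G13 = T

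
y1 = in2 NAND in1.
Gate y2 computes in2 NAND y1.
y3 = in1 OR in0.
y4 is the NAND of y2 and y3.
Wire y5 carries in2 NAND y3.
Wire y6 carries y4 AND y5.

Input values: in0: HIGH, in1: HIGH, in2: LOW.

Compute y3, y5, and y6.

y3 = HIGH  y5 = HIGH  y6 = LOW

y1 = in2 NAND in1 = LOW NAND HIGH = HIGH
y2 = in2 NAND y1 = LOW NAND HIGH = HIGH
y3 = in1 OR in0 = HIGH OR HIGH = HIGH
y4 = y2 NAND y3 = HIGH NAND HIGH = LOW
y5 = in2 NAND y3 = LOW NAND HIGH = HIGH
y6 = y4 AND y5 = LOW AND HIGH = LOW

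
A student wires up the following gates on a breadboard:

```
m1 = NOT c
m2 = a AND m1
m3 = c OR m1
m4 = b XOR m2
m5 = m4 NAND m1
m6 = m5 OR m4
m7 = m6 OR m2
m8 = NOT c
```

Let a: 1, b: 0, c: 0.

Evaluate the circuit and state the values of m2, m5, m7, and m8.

m1 = NOT c = NOT 0 = 1
m2 = a AND m1 = 1 AND 1 = 1
m4 = b XOR m2 = 0 XOR 1 = 1
m5 = m4 NAND m1 = 1 NAND 1 = 0
m6 = m5 OR m4 = 0 OR 1 = 1
m7 = m6 OR m2 = 1 OR 1 = 1
m8 = NOT c = NOT 0 = 1

m2 = 1  m5 = 0  m7 = 1  m8 = 1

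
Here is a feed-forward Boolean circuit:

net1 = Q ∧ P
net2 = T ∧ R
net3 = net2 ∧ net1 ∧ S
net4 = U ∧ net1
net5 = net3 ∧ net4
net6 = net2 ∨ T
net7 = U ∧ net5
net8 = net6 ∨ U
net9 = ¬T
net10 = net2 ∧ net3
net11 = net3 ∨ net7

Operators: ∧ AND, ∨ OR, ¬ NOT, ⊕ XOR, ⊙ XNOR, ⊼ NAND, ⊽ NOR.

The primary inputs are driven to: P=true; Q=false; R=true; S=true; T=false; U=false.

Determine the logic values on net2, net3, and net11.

net2 = false, net3 = false, net11 = false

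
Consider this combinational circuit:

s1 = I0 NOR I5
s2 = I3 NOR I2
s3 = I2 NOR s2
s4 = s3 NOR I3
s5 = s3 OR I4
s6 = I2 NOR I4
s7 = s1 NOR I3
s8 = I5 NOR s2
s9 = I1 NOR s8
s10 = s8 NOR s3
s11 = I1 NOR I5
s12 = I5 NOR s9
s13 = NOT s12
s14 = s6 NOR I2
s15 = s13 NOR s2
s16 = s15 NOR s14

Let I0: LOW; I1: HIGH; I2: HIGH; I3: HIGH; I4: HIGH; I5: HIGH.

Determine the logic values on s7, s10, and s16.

s1 = I0 NOR I5 = LOW NOR HIGH = LOW
s2 = I3 NOR I2 = HIGH NOR HIGH = LOW
s3 = I2 NOR s2 = HIGH NOR LOW = LOW
s6 = I2 NOR I4 = HIGH NOR HIGH = LOW
s7 = s1 NOR I3 = LOW NOR HIGH = LOW
s8 = I5 NOR s2 = HIGH NOR LOW = LOW
s9 = I1 NOR s8 = HIGH NOR LOW = LOW
s10 = s8 NOR s3 = LOW NOR LOW = HIGH
s12 = I5 NOR s9 = HIGH NOR LOW = LOW
s13 = NOT s12 = NOT LOW = HIGH
s14 = s6 NOR I2 = LOW NOR HIGH = LOW
s15 = s13 NOR s2 = HIGH NOR LOW = LOW
s16 = s15 NOR s14 = LOW NOR LOW = HIGH

s7 = LOW; s10 = HIGH; s16 = HIGH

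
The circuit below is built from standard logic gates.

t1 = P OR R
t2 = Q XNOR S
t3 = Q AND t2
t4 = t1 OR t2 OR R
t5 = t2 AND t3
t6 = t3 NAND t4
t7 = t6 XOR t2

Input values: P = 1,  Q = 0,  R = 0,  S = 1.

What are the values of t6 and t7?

t6 = 1, t7 = 1

t1 = P OR R = 1 OR 0 = 1
t2 = Q XNOR S = 0 XNOR 1 = 0
t3 = Q AND t2 = 0 AND 0 = 0
t4 = t1 OR t2 OR R = 1 OR 0 OR 0 = 1
t6 = t3 NAND t4 = 0 NAND 1 = 1
t7 = t6 XOR t2 = 1 XOR 0 = 1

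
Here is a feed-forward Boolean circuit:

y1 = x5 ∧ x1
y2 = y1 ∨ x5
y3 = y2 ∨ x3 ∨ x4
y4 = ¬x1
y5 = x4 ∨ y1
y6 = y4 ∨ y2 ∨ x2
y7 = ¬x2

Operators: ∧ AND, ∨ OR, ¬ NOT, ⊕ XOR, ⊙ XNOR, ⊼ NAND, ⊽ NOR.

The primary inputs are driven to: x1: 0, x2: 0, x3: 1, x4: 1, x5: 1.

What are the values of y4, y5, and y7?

y4 = 1, y5 = 1, y7 = 1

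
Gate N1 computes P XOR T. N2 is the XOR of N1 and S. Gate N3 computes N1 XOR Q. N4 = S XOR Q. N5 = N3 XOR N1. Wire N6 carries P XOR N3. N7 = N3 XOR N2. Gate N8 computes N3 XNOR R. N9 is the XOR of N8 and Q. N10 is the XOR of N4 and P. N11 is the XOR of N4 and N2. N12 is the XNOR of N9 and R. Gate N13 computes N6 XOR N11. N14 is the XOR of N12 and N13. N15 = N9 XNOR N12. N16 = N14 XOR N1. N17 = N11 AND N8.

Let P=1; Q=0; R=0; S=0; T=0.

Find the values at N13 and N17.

N13 = 1, N17 = 0

N1 = P XOR T = 1 XOR 0 = 1
N2 = N1 XOR S = 1 XOR 0 = 1
N3 = N1 XOR Q = 1 XOR 0 = 1
N4 = S XOR Q = 0 XOR 0 = 0
N6 = P XOR N3 = 1 XOR 1 = 0
N8 = N3 XNOR R = 1 XNOR 0 = 0
N11 = N4 XOR N2 = 0 XOR 1 = 1
N13 = N6 XOR N11 = 0 XOR 1 = 1
N17 = N11 AND N8 = 1 AND 0 = 0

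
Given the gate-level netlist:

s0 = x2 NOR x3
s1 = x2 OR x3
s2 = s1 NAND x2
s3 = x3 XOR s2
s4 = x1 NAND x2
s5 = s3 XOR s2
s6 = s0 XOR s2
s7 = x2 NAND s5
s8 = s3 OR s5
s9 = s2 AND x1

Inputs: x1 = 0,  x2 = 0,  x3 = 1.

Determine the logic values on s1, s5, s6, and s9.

s1 = 1  s5 = 1  s6 = 1  s9 = 0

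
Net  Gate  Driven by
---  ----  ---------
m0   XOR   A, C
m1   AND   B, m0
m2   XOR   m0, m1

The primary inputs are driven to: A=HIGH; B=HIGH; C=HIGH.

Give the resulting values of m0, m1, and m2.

m0 = LOW; m1 = LOW; m2 = LOW

m0 = A XOR C = HIGH XOR HIGH = LOW
m1 = B AND m0 = HIGH AND LOW = LOW
m2 = m0 XOR m1 = LOW XOR LOW = LOW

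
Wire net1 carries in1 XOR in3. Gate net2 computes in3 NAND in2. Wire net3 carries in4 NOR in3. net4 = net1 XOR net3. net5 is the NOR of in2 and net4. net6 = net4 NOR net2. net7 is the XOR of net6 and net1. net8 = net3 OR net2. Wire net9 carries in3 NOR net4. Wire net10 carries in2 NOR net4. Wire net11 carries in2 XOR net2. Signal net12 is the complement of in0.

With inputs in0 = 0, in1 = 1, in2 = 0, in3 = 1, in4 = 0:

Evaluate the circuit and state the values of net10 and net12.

net10 = 1, net12 = 1

net1 = in1 XOR in3 = 1 XOR 1 = 0
net3 = in4 NOR in3 = 0 NOR 1 = 0
net4 = net1 XOR net3 = 0 XOR 0 = 0
net10 = in2 NOR net4 = 0 NOR 0 = 1
net12 = NOT in0 = NOT 0 = 1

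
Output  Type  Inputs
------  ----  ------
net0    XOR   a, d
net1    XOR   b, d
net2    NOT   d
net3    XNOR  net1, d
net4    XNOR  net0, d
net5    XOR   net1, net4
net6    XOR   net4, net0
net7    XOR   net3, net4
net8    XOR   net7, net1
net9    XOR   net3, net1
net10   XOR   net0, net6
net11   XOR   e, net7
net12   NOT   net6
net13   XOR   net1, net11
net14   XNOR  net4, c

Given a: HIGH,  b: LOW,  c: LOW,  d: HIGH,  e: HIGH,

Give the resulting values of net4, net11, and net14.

net0 = a XOR d = HIGH XOR HIGH = LOW
net1 = b XOR d = LOW XOR HIGH = HIGH
net3 = net1 XNOR d = HIGH XNOR HIGH = HIGH
net4 = net0 XNOR d = LOW XNOR HIGH = LOW
net7 = net3 XOR net4 = HIGH XOR LOW = HIGH
net11 = e XOR net7 = HIGH XOR HIGH = LOW
net14 = net4 XNOR c = LOW XNOR LOW = HIGH

net4 = LOW  net11 = LOW  net14 = HIGH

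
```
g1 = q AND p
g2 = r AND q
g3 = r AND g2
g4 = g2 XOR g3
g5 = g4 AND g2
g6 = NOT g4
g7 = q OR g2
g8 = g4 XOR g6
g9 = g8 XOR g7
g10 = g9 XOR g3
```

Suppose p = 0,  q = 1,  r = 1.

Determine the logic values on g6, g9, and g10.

g2 = r AND q = 1 AND 1 = 1
g3 = r AND g2 = 1 AND 1 = 1
g4 = g2 XOR g3 = 1 XOR 1 = 0
g6 = NOT g4 = NOT 0 = 1
g7 = q OR g2 = 1 OR 1 = 1
g8 = g4 XOR g6 = 0 XOR 1 = 1
g9 = g8 XOR g7 = 1 XOR 1 = 0
g10 = g9 XOR g3 = 0 XOR 1 = 1

g6 = 1, g9 = 0, g10 = 1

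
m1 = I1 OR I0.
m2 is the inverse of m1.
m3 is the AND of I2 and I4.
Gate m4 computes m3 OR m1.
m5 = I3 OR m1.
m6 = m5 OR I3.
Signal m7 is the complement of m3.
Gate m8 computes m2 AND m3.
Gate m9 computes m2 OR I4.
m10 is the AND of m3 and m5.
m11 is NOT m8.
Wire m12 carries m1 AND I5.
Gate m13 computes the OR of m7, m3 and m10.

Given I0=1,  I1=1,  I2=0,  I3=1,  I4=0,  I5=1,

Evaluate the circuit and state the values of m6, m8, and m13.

m1 = I1 OR I0 = 1 OR 1 = 1
m2 = NOT m1 = NOT 1 = 0
m3 = I2 AND I4 = 0 AND 0 = 0
m5 = I3 OR m1 = 1 OR 1 = 1
m6 = m5 OR I3 = 1 OR 1 = 1
m7 = NOT m3 = NOT 0 = 1
m8 = m2 AND m3 = 0 AND 0 = 0
m10 = m3 AND m5 = 0 AND 1 = 0
m13 = m7 OR m3 OR m10 = 1 OR 0 OR 0 = 1

m6 = 1; m8 = 0; m13 = 1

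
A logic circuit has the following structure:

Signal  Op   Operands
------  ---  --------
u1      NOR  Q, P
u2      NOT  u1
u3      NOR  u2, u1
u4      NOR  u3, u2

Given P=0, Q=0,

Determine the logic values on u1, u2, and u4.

u1 = 1, u2 = 0, u4 = 1

u1 = Q NOR P = 0 NOR 0 = 1
u2 = NOT u1 = NOT 1 = 0
u3 = u2 NOR u1 = 0 NOR 1 = 0
u4 = u3 NOR u2 = 0 NOR 0 = 1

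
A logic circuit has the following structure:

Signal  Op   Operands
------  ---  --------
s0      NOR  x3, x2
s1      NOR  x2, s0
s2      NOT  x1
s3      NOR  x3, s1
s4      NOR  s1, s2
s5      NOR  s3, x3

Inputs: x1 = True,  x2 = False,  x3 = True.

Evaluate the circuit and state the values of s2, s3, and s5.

s0 = x3 NOR x2 = True NOR False = False
s1 = x2 NOR s0 = False NOR False = True
s2 = NOT x1 = NOT True = False
s3 = x3 NOR s1 = True NOR True = False
s5 = s3 NOR x3 = False NOR True = False

s2 = False, s3 = False, s5 = False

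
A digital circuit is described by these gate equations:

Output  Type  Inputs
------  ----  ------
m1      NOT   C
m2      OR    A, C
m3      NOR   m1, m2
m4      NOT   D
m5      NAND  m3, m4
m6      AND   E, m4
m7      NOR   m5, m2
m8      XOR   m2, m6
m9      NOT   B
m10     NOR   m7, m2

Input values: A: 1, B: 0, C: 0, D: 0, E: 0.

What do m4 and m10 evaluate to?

m4 = 1; m10 = 0

m1 = NOT C = NOT 0 = 1
m2 = A OR C = 1 OR 0 = 1
m3 = m1 NOR m2 = 1 NOR 1 = 0
m4 = NOT D = NOT 0 = 1
m5 = m3 NAND m4 = 0 NAND 1 = 1
m7 = m5 NOR m2 = 1 NOR 1 = 0
m10 = m7 NOR m2 = 0 NOR 1 = 0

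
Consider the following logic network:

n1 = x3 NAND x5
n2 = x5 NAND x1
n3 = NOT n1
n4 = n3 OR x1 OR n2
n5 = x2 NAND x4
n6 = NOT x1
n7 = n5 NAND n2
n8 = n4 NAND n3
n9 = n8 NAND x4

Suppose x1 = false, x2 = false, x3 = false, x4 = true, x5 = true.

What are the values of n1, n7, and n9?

n1 = x3 NAND x5 = false NAND true = true
n2 = x5 NAND x1 = true NAND false = true
n3 = NOT n1 = NOT true = false
n4 = n3 OR x1 OR n2 = false OR false OR true = true
n5 = x2 NAND x4 = false NAND true = true
n7 = n5 NAND n2 = true NAND true = false
n8 = n4 NAND n3 = true NAND false = true
n9 = n8 NAND x4 = true NAND true = false

n1 = true, n7 = false, n9 = false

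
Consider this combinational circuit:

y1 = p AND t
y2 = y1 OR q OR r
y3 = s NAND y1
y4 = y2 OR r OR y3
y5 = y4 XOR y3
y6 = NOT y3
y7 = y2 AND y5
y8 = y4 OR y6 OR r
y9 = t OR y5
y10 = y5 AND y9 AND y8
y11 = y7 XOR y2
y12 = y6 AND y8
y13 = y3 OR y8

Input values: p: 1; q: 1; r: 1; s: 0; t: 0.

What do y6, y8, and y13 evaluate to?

y6 = 0, y8 = 1, y13 = 1

y1 = p AND t = 1 AND 0 = 0
y2 = y1 OR q OR r = 0 OR 1 OR 1 = 1
y3 = s NAND y1 = 0 NAND 0 = 1
y4 = y2 OR r OR y3 = 1 OR 1 OR 1 = 1
y6 = NOT y3 = NOT 1 = 0
y8 = y4 OR y6 OR r = 1 OR 0 OR 1 = 1
y13 = y3 OR y8 = 1 OR 1 = 1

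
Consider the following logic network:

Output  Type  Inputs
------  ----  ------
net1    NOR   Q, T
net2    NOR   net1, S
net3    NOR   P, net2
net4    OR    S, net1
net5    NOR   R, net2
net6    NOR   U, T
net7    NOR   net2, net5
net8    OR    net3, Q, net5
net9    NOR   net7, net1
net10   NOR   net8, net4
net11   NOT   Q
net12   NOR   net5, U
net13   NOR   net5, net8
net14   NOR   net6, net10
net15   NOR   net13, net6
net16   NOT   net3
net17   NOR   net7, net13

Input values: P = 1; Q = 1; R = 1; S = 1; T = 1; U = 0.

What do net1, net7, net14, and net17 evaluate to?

net1 = Q NOR T = 1 NOR 1 = 0
net2 = net1 NOR S = 0 NOR 1 = 0
net3 = P NOR net2 = 1 NOR 0 = 0
net4 = S OR net1 = 1 OR 0 = 1
net5 = R NOR net2 = 1 NOR 0 = 0
net6 = U NOR T = 0 NOR 1 = 0
net7 = net2 NOR net5 = 0 NOR 0 = 1
net8 = net3 OR Q OR net5 = 0 OR 1 OR 0 = 1
net10 = net8 NOR net4 = 1 NOR 1 = 0
net13 = net5 NOR net8 = 0 NOR 1 = 0
net14 = net6 NOR net10 = 0 NOR 0 = 1
net17 = net7 NOR net13 = 1 NOR 0 = 0

net1 = 0  net7 = 1  net14 = 1  net17 = 0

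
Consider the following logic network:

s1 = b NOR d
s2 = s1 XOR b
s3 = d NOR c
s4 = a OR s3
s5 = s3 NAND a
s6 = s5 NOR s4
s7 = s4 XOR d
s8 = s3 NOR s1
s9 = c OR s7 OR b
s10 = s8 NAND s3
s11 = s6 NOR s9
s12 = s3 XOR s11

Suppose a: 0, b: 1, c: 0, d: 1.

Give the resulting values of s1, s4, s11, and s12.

s1 = b NOR d = 1 NOR 1 = 0
s3 = d NOR c = 1 NOR 0 = 0
s4 = a OR s3 = 0 OR 0 = 0
s5 = s3 NAND a = 0 NAND 0 = 1
s6 = s5 NOR s4 = 1 NOR 0 = 0
s7 = s4 XOR d = 0 XOR 1 = 1
s9 = c OR s7 OR b = 0 OR 1 OR 1 = 1
s11 = s6 NOR s9 = 0 NOR 1 = 0
s12 = s3 XOR s11 = 0 XOR 0 = 0

s1 = 0, s4 = 0, s11 = 0, s12 = 0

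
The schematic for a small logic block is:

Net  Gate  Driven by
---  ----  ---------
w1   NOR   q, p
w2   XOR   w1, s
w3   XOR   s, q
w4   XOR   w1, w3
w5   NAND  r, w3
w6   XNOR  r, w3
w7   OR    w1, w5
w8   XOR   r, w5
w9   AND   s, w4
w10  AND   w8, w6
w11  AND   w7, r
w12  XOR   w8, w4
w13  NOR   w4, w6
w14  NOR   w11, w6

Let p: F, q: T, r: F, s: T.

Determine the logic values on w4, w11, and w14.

w1 = q NOR p = T NOR F = F
w3 = s XOR q = T XOR T = F
w4 = w1 XOR w3 = F XOR F = F
w5 = r NAND w3 = F NAND F = T
w6 = r XNOR w3 = F XNOR F = T
w7 = w1 OR w5 = F OR T = T
w11 = w7 AND r = T AND F = F
w14 = w11 NOR w6 = F NOR T = F

w4 = F; w11 = F; w14 = F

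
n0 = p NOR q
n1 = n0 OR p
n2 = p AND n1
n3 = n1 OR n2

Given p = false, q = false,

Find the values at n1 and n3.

n1 = true  n3 = true

n0 = p NOR q = false NOR false = true
n1 = n0 OR p = true OR false = true
n2 = p AND n1 = false AND true = false
n3 = n1 OR n2 = true OR false = true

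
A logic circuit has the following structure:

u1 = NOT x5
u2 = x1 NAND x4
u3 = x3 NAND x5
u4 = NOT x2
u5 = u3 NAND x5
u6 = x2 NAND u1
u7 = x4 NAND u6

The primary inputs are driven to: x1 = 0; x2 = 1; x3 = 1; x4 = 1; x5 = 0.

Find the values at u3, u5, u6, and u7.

u3 = 1; u5 = 1; u6 = 0; u7 = 1

u1 = NOT x5 = NOT 0 = 1
u3 = x3 NAND x5 = 1 NAND 0 = 1
u5 = u3 NAND x5 = 1 NAND 0 = 1
u6 = x2 NAND u1 = 1 NAND 1 = 0
u7 = x4 NAND u6 = 1 NAND 0 = 1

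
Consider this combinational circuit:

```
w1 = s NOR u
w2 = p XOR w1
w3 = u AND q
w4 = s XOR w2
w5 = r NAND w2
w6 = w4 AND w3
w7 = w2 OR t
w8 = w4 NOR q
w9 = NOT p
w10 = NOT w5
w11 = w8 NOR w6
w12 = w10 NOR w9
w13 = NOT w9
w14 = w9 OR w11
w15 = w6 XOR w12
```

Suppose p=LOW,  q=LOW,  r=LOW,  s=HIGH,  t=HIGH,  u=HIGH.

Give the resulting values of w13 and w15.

w1 = s NOR u = HIGH NOR HIGH = LOW
w2 = p XOR w1 = LOW XOR LOW = LOW
w3 = u AND q = HIGH AND LOW = LOW
w4 = s XOR w2 = HIGH XOR LOW = HIGH
w5 = r NAND w2 = LOW NAND LOW = HIGH
w6 = w4 AND w3 = HIGH AND LOW = LOW
w9 = NOT p = NOT LOW = HIGH
w10 = NOT w5 = NOT HIGH = LOW
w12 = w10 NOR w9 = LOW NOR HIGH = LOW
w13 = NOT w9 = NOT HIGH = LOW
w15 = w6 XOR w12 = LOW XOR LOW = LOW

w13 = LOW, w15 = LOW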